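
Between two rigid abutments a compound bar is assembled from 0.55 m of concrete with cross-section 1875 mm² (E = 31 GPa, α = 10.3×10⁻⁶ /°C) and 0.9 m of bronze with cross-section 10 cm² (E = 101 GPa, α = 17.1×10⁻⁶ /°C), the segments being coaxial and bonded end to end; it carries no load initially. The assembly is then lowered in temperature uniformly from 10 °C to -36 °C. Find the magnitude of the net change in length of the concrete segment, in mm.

|ΔL| ≈ 0.238 mm

Free thermal contraction of the whole bar: Σ αᵢΔT Lᵢ = 10.3×10⁻⁶×46×550 + 17.1×10⁻⁶×46×900 = 0.9685 mm.
The rigid supports impose zero overall length change; the single axial force P common to all segments must satisfy P Σ Lᵢ/(AᵢEᵢ) = δ_free.
The series flexibility is Σ Lᵢ/(AᵢEᵢ) = 550/(1875×31×10³) + 900/(1000×101×10³) = 1.837×10⁻⁵ mm/N.
Hence P = δ_free / Σ(L/AE) = 0.9685/1.837×10⁻⁵ = 52.71 kN (tensile).
For the concrete segment, free thermal change = 10.3×10⁻⁶×46×550 = 0.2606 mm and elastic change from P = 52710×550/(1875×31×10³) = 0.4988 mm; these oppose, so the net change is 0.238 mm (segment lengthens).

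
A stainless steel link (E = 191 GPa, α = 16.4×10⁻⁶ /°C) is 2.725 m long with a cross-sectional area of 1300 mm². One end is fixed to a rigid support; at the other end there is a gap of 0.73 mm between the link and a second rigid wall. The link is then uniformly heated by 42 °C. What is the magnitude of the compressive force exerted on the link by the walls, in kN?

If the wall were absent the link would grow by αΔT L = 16.4×10⁻⁶ × 42 × 2725 = 1.877 mm.
This exceeds the 0.73 mm gap, so the wall pushes back. The portion of expansion that must be recovered elastically is δ_free − gap = 1.877 − 0.73 = 1.147 mm.
Compatibility: PL/(AE) = 1.147 mm, so σ = P/A = E × (1.147/2725) = 80.39 MPa.
P = σA = 80.39 × 1300 = 104.5 kN.

P ≈ 105 kN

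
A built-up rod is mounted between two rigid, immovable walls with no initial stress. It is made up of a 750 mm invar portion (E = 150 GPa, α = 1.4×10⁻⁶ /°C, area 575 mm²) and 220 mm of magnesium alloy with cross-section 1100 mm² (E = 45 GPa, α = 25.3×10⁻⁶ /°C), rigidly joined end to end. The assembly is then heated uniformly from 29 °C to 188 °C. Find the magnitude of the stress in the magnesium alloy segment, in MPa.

σ ≈ 72.8 MPa (compressive)

With the walls removed the bar would change length by δ_free = Σ αᵢΔT Lᵢ = 1.4×10⁻⁶×159×750 + 25.3×10⁻⁶×159×220 = 1.052 mm.
The rigid supports impose zero overall length change; the single axial force P common to all segments must satisfy P Σ Lᵢ/(AᵢEᵢ) = δ_free.
Σ Lᵢ/(AᵢEᵢ) = 750/(575×150×10³) + 220/(1100×45×10³) = 1.314×10⁻⁵ mm/N.
P = 1.052 / 1.314×10⁻⁵ = 80060 N = 80.06 kN, compressive.
σ_{magnesium alloy} = P / A = 80060 / 1100 = 72.78 MPa.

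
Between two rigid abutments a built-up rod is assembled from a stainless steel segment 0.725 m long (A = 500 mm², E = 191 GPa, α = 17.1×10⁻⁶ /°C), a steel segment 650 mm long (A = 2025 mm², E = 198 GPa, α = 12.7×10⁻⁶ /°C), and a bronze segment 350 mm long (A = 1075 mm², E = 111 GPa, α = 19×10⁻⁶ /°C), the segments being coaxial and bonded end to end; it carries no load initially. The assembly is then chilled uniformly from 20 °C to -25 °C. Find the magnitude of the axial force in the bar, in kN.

P ≈ 101 kN (tensile)

If the supports were absent, the total length change would be Σ αᵢΔT Lᵢ = 17.1×10⁻⁶×45×725 + 12.7×10⁻⁶×45×650 + 19×10⁻⁶×45×350 = 1.229 mm.
The rigid supports impose zero overall length change; the single axial force P common to all segments must satisfy P Σ Lᵢ/(AᵢEᵢ) = δ_free.
Σ Lᵢ/(AᵢEᵢ) = 725/(500×191×10³) + 650/(2025×198×10³) + 350/(1075×111×10³) = 1.215×10⁻⁵ mm/N.
Hence P = δ_free / Σ(L/AE) = 1.229/1.215×10⁻⁵ = 101.2 kN (tensile).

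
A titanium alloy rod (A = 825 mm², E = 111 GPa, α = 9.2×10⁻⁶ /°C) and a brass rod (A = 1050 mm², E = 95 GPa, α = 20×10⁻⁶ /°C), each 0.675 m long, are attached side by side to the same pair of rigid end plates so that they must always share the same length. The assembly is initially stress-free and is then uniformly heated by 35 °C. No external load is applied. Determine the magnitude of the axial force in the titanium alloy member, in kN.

P ≈ 18 kN (tensile in the titanium alloy)

Both members must finish at the same length. With the larger α, the brass tends to over-expand; the plates restrain it, putting the brass in compression and the titanium alloy in tension. With no external load the two internal forces are equal and opposite, magnitude P.
Compatibility of the two members (thermal + elastic change equal): (α₁ − α₂)ΔT = P·[1/(A₁E₁) + 1/(A₂E₂)].
|α₁ − α₂|·ΔT = 10.8×10⁻⁶ × 35 = 0.000378.
1/(A₁E₁) + 1/(A₂E₂) = 1/(825×111×10³) + 1/(1050×95×10³) = 2.095×10⁻⁸ N⁻¹.
P = 0.000378 / 2.095×10⁻⁸ = 18050 N = 18.05 kN.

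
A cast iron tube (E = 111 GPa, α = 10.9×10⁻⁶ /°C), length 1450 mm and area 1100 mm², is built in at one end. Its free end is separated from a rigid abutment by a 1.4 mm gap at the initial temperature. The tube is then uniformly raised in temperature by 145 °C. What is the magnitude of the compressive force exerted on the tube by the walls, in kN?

P ≈ 75.1 kN

If the wall were absent the tube would grow by αΔT L = 10.9×10⁻⁶ × 145 × 1450 = 2.292 mm.
After closing the 1.4 mm clearance, 2.292 − 1.4 = 0.8917 mm of expansion remains to be suppressed by the wall.
Compatibility: PL/(AE) = 0.8917 mm, so σ = P/A = E × (0.8917/1450) = 68.26 MPa.
P = σA = 68.26 × 1100 = 75.09 kN.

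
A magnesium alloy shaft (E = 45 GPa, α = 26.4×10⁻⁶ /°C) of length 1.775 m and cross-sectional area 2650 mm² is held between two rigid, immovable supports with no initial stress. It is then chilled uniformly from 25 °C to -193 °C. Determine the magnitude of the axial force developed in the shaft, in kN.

Full restraint means ε = 0, so the stress is σ = EαΔT = 45×10³ × 26.4×10⁻⁶ × 218 = 259 MPa.
Axial force P = σA = 259 × 2650 = 686300 N = 686.3 kN, tensile.

P ≈ 686 kN (tensile)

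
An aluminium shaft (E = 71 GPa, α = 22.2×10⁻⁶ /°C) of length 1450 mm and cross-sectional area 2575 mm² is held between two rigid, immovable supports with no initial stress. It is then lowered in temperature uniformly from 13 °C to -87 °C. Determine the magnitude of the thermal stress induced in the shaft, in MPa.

With length fixed, the mechanical strain must cancel the thermal strain αΔT = 22.2×10⁻⁶ × 100 = 2220×10⁻⁶.
Hence σ = E·αΔT = 71×10³ × 2220×10⁻⁶ = 157.6 MPa, tensile.

σ ≈ 158 MPa (tensile)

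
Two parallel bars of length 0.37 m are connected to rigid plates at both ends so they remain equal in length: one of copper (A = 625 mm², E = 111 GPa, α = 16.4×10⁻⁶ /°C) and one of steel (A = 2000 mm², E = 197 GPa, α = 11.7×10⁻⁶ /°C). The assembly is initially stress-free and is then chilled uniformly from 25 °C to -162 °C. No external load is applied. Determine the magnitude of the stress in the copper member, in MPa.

σ ≈ 83 MPa (tensile)

Both members must finish at the same length. With the larger α, the copper tends to over-contract; the plates restrain it, putting the copper in tension and the steel in compression. With no external load the two internal forces are equal and opposite, magnitude P.
Setting the final lengths equal and cancelling L: (α₁ − α₂)ΔT = P/(A₁E₁) + P/(A₂E₂).
|α₁ − α₂|·ΔT = 4.7×10⁻⁶ × 187 = 0.0008789.
1/(A₁E₁) + 1/(A₂E₂) = 1/(625×111×10³) + 1/(2000×197×10³) = 1.695×10⁻⁸ N⁻¹.
So P = 0.0008789 / 1.695×10⁻⁸ = 51.84 kN.
σ_{copper} = P/A₁ = 51840/625 = 82.95 MPa, tensile.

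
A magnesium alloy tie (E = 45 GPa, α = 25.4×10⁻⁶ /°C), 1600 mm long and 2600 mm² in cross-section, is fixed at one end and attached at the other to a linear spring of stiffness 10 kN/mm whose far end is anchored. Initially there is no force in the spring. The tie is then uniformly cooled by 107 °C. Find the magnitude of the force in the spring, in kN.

If the spring were absent the tie would shorten by αΔT L = 25.4×10⁻⁶ × 107 × 1600 = 4.348 mm.
With a force P in the spring, the elastic change of the tie is PL/(AE) and that of the spring is P/k; compatibility requires their sum to equal δ_free.
So P = δ_free / [L/(AE) + 1/k] = 4.348 / [ 1600/(2600×45×10³) + 1/(10×10³) ].
P = 4.348 / 0.0001137 = 38250 N.

P ≈ 38.3 kN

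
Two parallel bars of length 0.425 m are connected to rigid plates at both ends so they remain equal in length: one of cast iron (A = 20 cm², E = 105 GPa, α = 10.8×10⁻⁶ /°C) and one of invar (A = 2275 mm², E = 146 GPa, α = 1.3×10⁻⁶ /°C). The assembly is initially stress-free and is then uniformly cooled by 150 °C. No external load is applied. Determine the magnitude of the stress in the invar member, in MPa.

Equilibrium of a rigid end plate with no external load gives equal and opposite internal forces ±P in the two members. Since α_{cast iron} > α_{invar}, cooling drives the cast iron into tension and the invar into compression.
Setting the final lengths equal and cancelling L: (α₁ − α₂)ΔT = P/(A₁E₁) + P/(A₂E₂).
|α₁ − α₂|·ΔT = 9.5×10⁻⁶ × 150 = 0.001425.
1/(A₁E₁) + 1/(A₂E₂) = 1/(2000×105×10³) + 1/(2275×146×10³) = 7.773×10⁻⁹ N⁻¹.
So P = 0.001425 / 7.773×10⁻⁹ = 183.3 kN.
σ_{invar} = P/A₂ = 183300/2275 = 80.59 MPa, compressive.

σ ≈ 80.6 MPa (compressive)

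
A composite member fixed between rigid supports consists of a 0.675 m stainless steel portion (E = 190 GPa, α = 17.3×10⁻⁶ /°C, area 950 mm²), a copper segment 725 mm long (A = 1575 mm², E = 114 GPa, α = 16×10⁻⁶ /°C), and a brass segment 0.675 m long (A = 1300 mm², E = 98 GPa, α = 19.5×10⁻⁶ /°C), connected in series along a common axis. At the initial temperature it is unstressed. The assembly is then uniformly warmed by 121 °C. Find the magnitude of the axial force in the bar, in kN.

P ≈ 337 kN (compressive)

Free thermal expansion of the whole bar: Σ αᵢΔT Lᵢ = 17.3×10⁻⁶×121×675 + 16×10⁻⁶×121×725 + 19.5×10⁻⁶×121×675 = 4.409 mm.
The rigid supports impose zero overall length change; the single axial force P common to all segments must satisfy P Σ Lᵢ/(AᵢEᵢ) = δ_free.
Σ Lᵢ/(AᵢEᵢ) = 675/(950×190×10³) + 725/(1575×114×10³) + 675/(1300×98×10³) = 1.308×10⁻⁵ mm/N.
So P = 4.409 / 1.308×10⁻⁵ = 337.2 kN, compressive.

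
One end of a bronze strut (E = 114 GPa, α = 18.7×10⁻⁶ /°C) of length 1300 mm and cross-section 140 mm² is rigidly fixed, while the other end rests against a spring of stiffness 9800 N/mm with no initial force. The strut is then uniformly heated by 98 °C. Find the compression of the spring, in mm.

The unrestrained thermal change is αΔT L = 18.7×10⁻⁶ × 98 × 1300 = 2.382 mm.
Let P be the compressive force at the spring. The strut shortens elastically by PL/(AE) and the spring compresses by P/k; together these equal δ_free.
P [ L/(AE) + 1/k ] = δ_free → P [ 1300/(140×114×10³) + 1/(9800) ] = 2.382.
P = 2.382 / 0.0001835 = 12980 N.
Spring compression = P/k = 12980/(9800) = 1.325 mm.

δ ≈ 1.32 mm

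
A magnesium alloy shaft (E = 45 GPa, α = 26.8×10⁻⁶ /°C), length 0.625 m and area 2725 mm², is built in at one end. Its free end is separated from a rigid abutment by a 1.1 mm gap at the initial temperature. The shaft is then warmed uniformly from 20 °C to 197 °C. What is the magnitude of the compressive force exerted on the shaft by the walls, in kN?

Free thermal elongation = αΔT L = 26.8×10⁻⁶ × 177 × 625 = 2.965 mm.
After closing the 1.1 mm clearance, 2.965 − 1.1 = 1.865 mm of expansion remains to be suppressed by the wall.
Compatibility: PL/(AE) = 1.865 mm, so σ = P/A = E × (1.865/625) = 134.3 MPa.
P = σA = 134.3 × 2725 = 365.9 kN.

P ≈ 366 kN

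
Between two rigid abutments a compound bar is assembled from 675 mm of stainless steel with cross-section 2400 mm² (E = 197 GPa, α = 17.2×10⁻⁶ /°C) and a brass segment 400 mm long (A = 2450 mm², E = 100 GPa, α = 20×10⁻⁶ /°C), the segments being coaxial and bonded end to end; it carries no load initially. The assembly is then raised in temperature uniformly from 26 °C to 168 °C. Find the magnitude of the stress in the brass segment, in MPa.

σ ≈ 371 MPa (compressive)

With the walls removed the bar would change length by δ_free = Σ αᵢΔT Lᵢ = 17.2×10⁻⁶×142×675 + 20×10⁻⁶×142×400 = 2.785 mm.
The walls prevent any net length change, so an axial force P (same in every segment) develops. Compatibility: P · Σ Lᵢ/(AᵢEᵢ) = δ_free.
Σ Lᵢ/(AᵢEᵢ) = 675/(2400×197×10³) + 400/(2450×100×10³) = 3.06×10⁻⁶ mm/N.
Hence P = δ_free / Σ(L/AE) = 2.785/3.06×10⁻⁶ = 909.9 kN (compressive).
σ_{brass} = P / A = 909900 / 2450 = 371.4 MPa.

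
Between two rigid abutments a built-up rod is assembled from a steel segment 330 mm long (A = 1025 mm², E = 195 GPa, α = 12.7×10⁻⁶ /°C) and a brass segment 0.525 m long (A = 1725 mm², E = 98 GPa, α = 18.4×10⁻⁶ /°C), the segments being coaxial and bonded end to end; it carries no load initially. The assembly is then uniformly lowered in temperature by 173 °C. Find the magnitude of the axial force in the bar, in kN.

P ≈ 504 kN (tensile)

With the walls removed the bar would change length by δ_free = Σ αᵢΔT Lᵢ = 12.7×10⁻⁶×173×330 + 18.4×10⁻⁶×173×525 = 2.396 mm.
The rigid supports impose zero overall length change; the single axial force P common to all segments must satisfy P Σ Lᵢ/(AᵢEᵢ) = δ_free.
Σ Lᵢ/(AᵢEᵢ) = 330/(1025×195×10³) + 525/(1725×98×10³) = 4.757×10⁻⁶ mm/N.
P = 2.396 / 4.757×10⁻⁶ = 503800 N = 503.8 kN, tensile.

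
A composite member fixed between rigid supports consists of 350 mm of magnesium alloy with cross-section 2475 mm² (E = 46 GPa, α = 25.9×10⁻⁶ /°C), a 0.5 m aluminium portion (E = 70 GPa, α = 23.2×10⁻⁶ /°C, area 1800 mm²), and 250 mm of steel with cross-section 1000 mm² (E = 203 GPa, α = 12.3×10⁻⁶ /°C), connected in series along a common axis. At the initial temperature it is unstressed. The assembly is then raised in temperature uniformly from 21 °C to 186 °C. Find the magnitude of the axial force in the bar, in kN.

Free thermal expansion of the whole bar: Σ αᵢΔT Lᵢ = 25.9×10⁻⁶×165×350 + 23.2×10⁻⁶×165×500 + 12.3×10⁻⁶×165×250 = 3.917 mm.
Since the ends are fixed, an axial force P builds up, equal in every segment, with P · Σ Lᵢ/(AᵢEᵢ) = δ_free.
The series flexibility is Σ Lᵢ/(AᵢEᵢ) = 350/(2475×46×10³) + 500/(1800×70×10³) + 250/(1000×203×10³) = 8.274×10⁻⁶ mm/N.
P = 3.917 / 8.274×10⁻⁶ = 473400 N = 473.4 kN, compressive.

P ≈ 473 kN (compressive)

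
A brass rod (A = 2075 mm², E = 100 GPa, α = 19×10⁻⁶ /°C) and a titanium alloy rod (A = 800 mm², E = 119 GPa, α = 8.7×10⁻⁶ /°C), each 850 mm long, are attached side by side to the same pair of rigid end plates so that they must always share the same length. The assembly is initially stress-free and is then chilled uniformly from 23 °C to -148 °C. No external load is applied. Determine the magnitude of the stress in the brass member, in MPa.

Equilibrium of a rigid end plate with no external load gives equal and opposite internal forces ±P in the two members. Since α_{brass} > α_{titanium alloy}, cooling drives the brass into tension and the titanium alloy into compression.
Equating the net (thermal + elastic) strains gives |α₁ − α₂|·ΔT = P·[1/(A₁E₁) + 1/(A₂E₂)].
|α₁ − α₂|·ΔT = 10.3×10⁻⁶ × 171 = 0.001761.
1/(A₁E₁) + 1/(A₂E₂) = 1/(2075×100×10³) + 1/(800×119×10³) = 1.532×10⁻⁸ N⁻¹.
So P = 0.001761 / 1.532×10⁻⁸ = 114.9 kN.
σ_{brass} = P/A₁ = 114900/2075 = 55.39 MPa, tensile.

σ ≈ 55.4 MPa (tensile)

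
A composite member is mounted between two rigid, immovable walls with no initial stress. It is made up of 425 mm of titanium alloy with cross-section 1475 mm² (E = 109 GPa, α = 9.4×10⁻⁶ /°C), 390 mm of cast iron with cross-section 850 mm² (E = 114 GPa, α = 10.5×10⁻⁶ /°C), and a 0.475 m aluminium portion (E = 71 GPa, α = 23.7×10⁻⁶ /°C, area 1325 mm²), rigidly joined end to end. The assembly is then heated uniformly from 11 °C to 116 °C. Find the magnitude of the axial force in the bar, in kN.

P ≈ 173 kN (compressive)

If the supports were absent, the total length change would be Σ αᵢΔT Lᵢ = 9.4×10⁻⁶×105×425 + 10.5×10⁻⁶×105×390 + 23.7×10⁻⁶×105×475 = 2.031 mm.
Since the ends are fixed, an axial force P builds up, equal in every segment, with P · Σ Lᵢ/(AᵢEᵢ) = δ_free.
Σ Lᵢ/(AᵢEᵢ) = 425/(1475×109×10³) + 390/(850×114×10³) + 475/(1325×71×10³) = 1.172×10⁻⁵ mm/N.
So P = 2.031 / 1.172×10⁻⁵ = 173.4 kN, compressive.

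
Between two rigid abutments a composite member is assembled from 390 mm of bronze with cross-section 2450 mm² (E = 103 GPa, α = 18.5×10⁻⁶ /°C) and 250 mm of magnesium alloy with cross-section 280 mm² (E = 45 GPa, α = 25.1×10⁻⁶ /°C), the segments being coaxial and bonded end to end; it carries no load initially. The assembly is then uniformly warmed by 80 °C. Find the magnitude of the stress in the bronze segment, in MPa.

σ ≈ 20.6 MPa (compressive)

With the walls removed the bar would change length by δ_free = Σ αᵢΔT Lᵢ = 18.5×10⁻⁶×80×390 + 25.1×10⁻⁶×80×250 = 1.079 mm.
Since the ends are fixed, an axial force P builds up, equal in every segment, with P · Σ Lᵢ/(AᵢEᵢ) = δ_free.
The series flexibility is Σ Lᵢ/(AᵢEᵢ) = 390/(2450×103×10³) + 250/(280×45×10³) = 2.139×10⁻⁵ mm/N.
Hence P = δ_free / Σ(L/AE) = 1.079/2.139×10⁻⁵ = 50.46 kN (compressive).
σ_{bronze} = P / A = 50460 / 2450 = 20.6 MPa.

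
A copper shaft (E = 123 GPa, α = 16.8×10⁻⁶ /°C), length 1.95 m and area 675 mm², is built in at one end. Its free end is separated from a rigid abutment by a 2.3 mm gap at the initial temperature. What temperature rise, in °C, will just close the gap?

Contact occurs when the free expansion equals the gap: αΔT L = 2.3 mm.
So ΔT = g/(αL) = 2.3/(16.8×10⁻⁶ × 1950) = 70.21 °C.

ΔT ≈ 70.2 °C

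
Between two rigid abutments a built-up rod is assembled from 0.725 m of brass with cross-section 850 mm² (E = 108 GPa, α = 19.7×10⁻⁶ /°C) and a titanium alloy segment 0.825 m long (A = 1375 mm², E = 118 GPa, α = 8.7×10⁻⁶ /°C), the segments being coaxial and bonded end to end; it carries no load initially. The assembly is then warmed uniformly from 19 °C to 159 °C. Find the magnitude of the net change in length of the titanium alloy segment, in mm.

With the walls removed the bar would change length by δ_free = Σ αᵢΔT Lᵢ = 19.7×10⁻⁶×140×725 + 8.7×10⁻⁶×140×825 = 3.004 mm.
The rigid supports impose zero overall length change; the single axial force P common to all segments must satisfy P Σ Lᵢ/(AᵢEᵢ) = δ_free.
The series flexibility is Σ Lᵢ/(AᵢEᵢ) = 725/(850×108×10³) + 825/(1375×118×10³) = 1.298×10⁻⁵ mm/N.
So P = 3.004 / 1.298×10⁻⁵ = 231.4 kN, compressive.
For the titanium alloy segment, free thermal change = 8.7×10⁻⁶×140×825 = 1.005 mm and elastic change from P = 231400×825/(1375×118×10³) = 1.177 mm; these oppose, so the net change is 0.172 mm (segment shortens).

|ΔL| ≈ 0.172 mm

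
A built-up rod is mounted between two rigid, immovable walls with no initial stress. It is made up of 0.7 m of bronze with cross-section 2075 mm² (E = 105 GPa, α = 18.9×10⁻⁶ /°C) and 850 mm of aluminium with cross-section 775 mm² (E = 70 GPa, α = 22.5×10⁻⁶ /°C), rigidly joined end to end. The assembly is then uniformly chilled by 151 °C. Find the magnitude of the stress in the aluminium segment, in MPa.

If the supports were absent, the total length change would be Σ αᵢΔT Lᵢ = 18.9×10⁻⁶×151×700 + 22.5×10⁻⁶×151×850 = 4.886 mm.
Since the ends are fixed, an axial force P builds up, equal in every segment, with P · Σ Lᵢ/(AᵢEᵢ) = δ_free.
Σ Lᵢ/(AᵢEᵢ) = 700/(2075×105×10³) + 850/(775×70×10³) = 1.888×10⁻⁵ mm/N.
P = 4.886 / 1.888×10⁻⁵ = 258800 N = 258.8 kN, tensile.
σ_{aluminium} = P / A = 258800 / 775 = 333.9 MPa.

σ ≈ 334 MPa (tensile)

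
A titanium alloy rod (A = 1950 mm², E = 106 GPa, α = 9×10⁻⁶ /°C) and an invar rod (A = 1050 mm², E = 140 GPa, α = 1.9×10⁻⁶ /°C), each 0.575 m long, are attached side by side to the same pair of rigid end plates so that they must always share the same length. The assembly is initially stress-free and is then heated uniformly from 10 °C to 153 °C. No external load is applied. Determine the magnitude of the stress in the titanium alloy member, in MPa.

The titanium alloy has the larger α, so on heating it would change length more than the invar if both were free. The rigid plates force a common final length, so the titanium alloy is put into compression and the invar into tension, with equal and opposite forces P (no external load).
Equating the net (thermal + elastic) strains gives |α₁ − α₂|·ΔT = P·[1/(A₁E₁) + 1/(A₂E₂)].
|α₁ − α₂|·ΔT = 7.1×10⁻⁶ × 143 = 0.001015.
1/(A₁E₁) + 1/(A₂E₂) = 1/(1950×106×10³) + 1/(1050×140×10³) = 1.164×10⁻⁸ N⁻¹.
So P = 0.001015 / 1.164×10⁻⁸ = 87.22 kN.
σ_{titanium alloy} = P/A₁ = 87220/1950 = 44.73 MPa, compressive.

σ ≈ 44.7 MPa (compressive)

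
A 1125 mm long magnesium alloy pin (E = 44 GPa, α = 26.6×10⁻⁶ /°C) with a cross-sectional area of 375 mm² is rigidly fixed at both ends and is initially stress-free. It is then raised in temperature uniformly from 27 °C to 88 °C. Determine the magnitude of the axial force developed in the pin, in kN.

With zero net strain, σ = E·αΔT = 44 GPa × 26.6×10⁻⁶ × 61 = 71.39 MPa.
Then P = σA = 71.39 × 375 mm² = 26.77 kN, compressive.

P ≈ 26.8 kN (compressive)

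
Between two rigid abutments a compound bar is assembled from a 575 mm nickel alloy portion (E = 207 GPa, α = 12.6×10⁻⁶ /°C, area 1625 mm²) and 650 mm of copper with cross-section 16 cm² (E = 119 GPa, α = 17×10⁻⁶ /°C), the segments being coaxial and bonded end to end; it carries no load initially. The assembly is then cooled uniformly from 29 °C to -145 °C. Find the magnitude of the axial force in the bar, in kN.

Free thermal contraction of the whole bar: Σ αᵢΔT Lᵢ = 12.6×10⁻⁶×174×575 + 17×10⁻⁶×174×650 = 3.183 mm.
The rigid supports impose zero overall length change; the single axial force P common to all segments must satisfy P Σ Lᵢ/(AᵢEᵢ) = δ_free.
The series flexibility is Σ Lᵢ/(AᵢEᵢ) = 575/(1625×207×10³) + 650/(1600×119×10³) = 5.123×10⁻⁶ mm/N.
Hence P = δ_free / Σ(L/AE) = 3.183/5.123×10⁻⁶ = 621.3 kN (tensile).

P ≈ 621 kN (tensile)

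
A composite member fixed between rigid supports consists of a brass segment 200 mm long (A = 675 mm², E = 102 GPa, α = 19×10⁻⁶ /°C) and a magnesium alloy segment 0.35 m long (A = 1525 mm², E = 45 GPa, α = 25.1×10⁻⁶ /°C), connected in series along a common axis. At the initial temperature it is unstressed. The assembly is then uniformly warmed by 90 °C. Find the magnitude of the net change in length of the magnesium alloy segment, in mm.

With the walls removed the bar would change length by δ_free = Σ αᵢΔT Lᵢ = 19×10⁻⁶×90×200 + 25.1×10⁻⁶×90×350 = 1.133 mm.
The rigid supports impose zero overall length change; the single axial force P common to all segments must satisfy P Σ Lᵢ/(AᵢEᵢ) = δ_free.
The series flexibility is Σ Lᵢ/(AᵢEᵢ) = 200/(675×102×10³) + 350/(1525×45×10³) = 8.005×10⁻⁶ mm/N.
So P = 1.133 / 8.005×10⁻⁶ = 141.5 kN, compressive.
For the magnesium alloy segment, free thermal change = 25.1×10⁻⁶×90×350 = 0.7907 mm and elastic change from P = 141500×350/(1525×45×10³) = 0.7216 mm; these oppose, so the net change is 0.069 mm (segment lengthens).

|ΔL| ≈ 0.069 mm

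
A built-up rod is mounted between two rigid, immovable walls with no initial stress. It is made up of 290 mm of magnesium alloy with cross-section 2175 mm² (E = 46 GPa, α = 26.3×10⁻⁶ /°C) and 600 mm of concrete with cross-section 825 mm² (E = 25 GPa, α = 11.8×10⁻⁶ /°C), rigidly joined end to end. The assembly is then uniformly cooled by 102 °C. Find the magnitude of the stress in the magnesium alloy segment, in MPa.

With the walls removed the bar would change length by δ_free = Σ αᵢΔT Lᵢ = 26.3×10⁻⁶×102×290 + 11.8×10⁻⁶×102×600 = 1.5 mm.
The rigid supports impose zero overall length change; the single axial force P common to all segments must satisfy P Σ Lᵢ/(AᵢEᵢ) = δ_free.
The series flexibility is Σ Lᵢ/(AᵢEᵢ) = 290/(2175×46×10³) + 600/(825×25×10³) = 3.199×10⁻⁵ mm/N.
P = 1.5 / 3.199×10⁻⁵ = 46890 N = 46.89 kN, tensile.
σ_{magnesium alloy} = P / A = 46890 / 2175 = 21.56 MPa.

σ ≈ 21.6 MPa (tensile)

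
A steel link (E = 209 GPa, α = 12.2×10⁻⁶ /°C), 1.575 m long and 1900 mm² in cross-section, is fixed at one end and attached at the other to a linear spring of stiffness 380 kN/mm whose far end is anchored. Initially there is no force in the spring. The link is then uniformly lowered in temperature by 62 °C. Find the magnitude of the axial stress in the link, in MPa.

Free thermal contraction: δ_free = αΔT L = 12.2×10⁻⁶ × 62 × 1575 = 1.191 mm.
Let P be the tensile force in the spring. The link extends elastically by PL/(AE) and the spring stretches by P/k; together these equal δ_free.
P [ L/(AE) + 1/k ] = δ_free → P [ 1575/(1900×209×10³) + 1/(380×10³) ] = 1.191.
P = 1.191 / 6.598×10⁻⁶ = 180600 N.
σ = P/A = 180600/1900 = 95.03 MPa.

σ ≈ 95 MPa (tensile)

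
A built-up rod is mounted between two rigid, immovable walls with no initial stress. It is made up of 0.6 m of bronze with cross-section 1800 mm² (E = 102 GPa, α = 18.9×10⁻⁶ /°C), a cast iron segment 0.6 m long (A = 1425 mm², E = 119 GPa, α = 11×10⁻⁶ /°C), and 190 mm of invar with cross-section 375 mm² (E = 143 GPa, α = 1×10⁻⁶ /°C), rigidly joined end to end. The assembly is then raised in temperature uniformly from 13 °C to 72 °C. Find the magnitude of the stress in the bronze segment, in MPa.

If the supports were absent, the total length change would be Σ αᵢΔT Lᵢ = 18.9×10⁻⁶×59×600 + 11×10⁻⁶×59×600 + 1×10⁻⁶×59×190 = 1.07 mm.
The walls prevent any net length change, so an axial force P (same in every segment) develops. Compatibility: P · Σ Lᵢ/(AᵢEᵢ) = δ_free.
The series flexibility is Σ Lᵢ/(AᵢEᵢ) = 600/(1800×102×10³) + 600/(1425×119×10³) + 190/(375×143×10³) = 1.035×10⁻⁵ mm/N.
So P = 1.07 / 1.035×10⁻⁵ = 103.4 kN, compressive.
σ_{bronze} = P / A = 103400 / 1800 = 57.42 MPa.

σ ≈ 57.4 MPa (compressive)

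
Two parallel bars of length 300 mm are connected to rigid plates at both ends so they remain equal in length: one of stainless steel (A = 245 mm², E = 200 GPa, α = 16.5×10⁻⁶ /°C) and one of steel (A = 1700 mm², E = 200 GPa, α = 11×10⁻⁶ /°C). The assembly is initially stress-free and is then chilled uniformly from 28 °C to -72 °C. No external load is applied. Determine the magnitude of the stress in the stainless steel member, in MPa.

The stainless steel has the larger α, so on cooling it would change length more than the steel if both were free. The rigid plates force a common final length, so the stainless steel is put into tension and the steel into compression, with equal and opposite forces P (no external load).
Setting the final lengths equal and cancelling L: (α₁ − α₂)ΔT = P/(A₁E₁) + P/(A₂E₂).
|α₁ − α₂|·ΔT = 5.5×10⁻⁶ × 100 = 0.00055.
1/(A₁E₁) + 1/(A₂E₂) = 1/(245×200×10³) + 1/(1700×200×10³) = 2.335×10⁻⁸ N⁻¹.
P = 0.00055 / 2.335×10⁻⁸ = 23560 N = 23.56 kN.
σ_{stainless steel} = P/A₁ = 23560/245 = 96.14 MPa, tensile.

σ ≈ 96.1 MPa (tensile)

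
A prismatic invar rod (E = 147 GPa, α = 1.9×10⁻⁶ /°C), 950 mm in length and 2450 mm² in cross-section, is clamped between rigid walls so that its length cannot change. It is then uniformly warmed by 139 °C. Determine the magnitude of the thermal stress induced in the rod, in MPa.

σ ≈ 38.8 MPa (compressive)

Because both ends are immovable the net strain is zero, and the suppressed thermal strain is αΔT = 1.9×10⁻⁶ × 139 = 264.1×10⁻⁶.
The stress required to suppress this strain is σ = Eε = 147×10³ × 264.1×10⁻⁶ = 38.82 MPa, compressive since the rod is trying to expand.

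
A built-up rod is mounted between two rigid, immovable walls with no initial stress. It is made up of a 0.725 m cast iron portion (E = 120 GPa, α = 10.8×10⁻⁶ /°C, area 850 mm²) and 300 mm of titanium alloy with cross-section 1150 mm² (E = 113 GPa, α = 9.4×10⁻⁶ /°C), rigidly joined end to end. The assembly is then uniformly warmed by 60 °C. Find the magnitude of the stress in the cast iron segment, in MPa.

With the walls removed the bar would change length by δ_free = Σ αᵢΔT Lᵢ = 10.8×10⁻⁶×60×725 + 9.4×10⁻⁶×60×300 = 0.639 mm.
The walls prevent any net length change, so an axial force P (same in every segment) develops. Compatibility: P · Σ Lᵢ/(AᵢEᵢ) = δ_free.
The series flexibility is Σ Lᵢ/(AᵢEᵢ) = 725/(850×120×10³) + 300/(1150×113×10³) = 9.416×10⁻⁶ mm/N.
Hence P = δ_free / Σ(L/AE) = 0.639/9.416×10⁻⁶ = 67.86 kN (compressive).
σ_{cast iron} = P / A = 67860 / 850 = 79.84 MPa.

σ ≈ 79.8 MPa (compressive)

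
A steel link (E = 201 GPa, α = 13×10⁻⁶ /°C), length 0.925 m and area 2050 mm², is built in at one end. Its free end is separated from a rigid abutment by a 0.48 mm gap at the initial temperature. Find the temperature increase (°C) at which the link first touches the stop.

ΔT ≈ 39.9 °C

The gap closes when αΔT L = 0.48 mm, since the link is still unstressed at that instant.
ΔT = 0.48 / (13×10⁻⁶ × 925) = 39.92 °C.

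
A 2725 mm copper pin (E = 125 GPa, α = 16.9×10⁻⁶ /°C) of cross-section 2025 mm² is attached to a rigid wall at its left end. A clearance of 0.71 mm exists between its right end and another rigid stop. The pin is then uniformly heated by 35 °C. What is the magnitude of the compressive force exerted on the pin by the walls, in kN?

Free thermal elongation = αΔT L = 16.9×10⁻⁶ × 35 × 2725 = 1.612 mm.
The gap closes (δ_free > 0.71 mm) and the wall then resists a further 1.612 − 0.71 = 0.9018 mm of expansion.
That suppressed elongation corresponds to σ = E·Δ/L = 125×10³ × 0.9018/2725 = 41.37 MPa.
Force on the wall = σA = 41.37 × 2025 mm² = 83.77 kN.

P ≈ 83.8 kN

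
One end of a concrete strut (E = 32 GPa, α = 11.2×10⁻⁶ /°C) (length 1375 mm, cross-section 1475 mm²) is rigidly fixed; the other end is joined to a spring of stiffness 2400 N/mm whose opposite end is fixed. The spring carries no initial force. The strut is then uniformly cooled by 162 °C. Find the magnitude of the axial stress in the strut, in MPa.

Free thermal contraction: δ_free = αΔT L = 11.2×10⁻⁶ × 162 × 1375 = 2.495 mm.
Let P be the tensile force in the spring. The strut extends elastically by PL/(AE) and the spring stretches by P/k; together these equal δ_free.
So P = δ_free / [L/(AE) + 1/k] = 2.495 / [ 1375/(1475×32×10³) + 1/(2400) ].
P = 2.495 / 0.0004458 = 5596 N.
σ = P/A = 5596/1475 = 3.794 MPa.

σ ≈ 3.79 MPa (tensile)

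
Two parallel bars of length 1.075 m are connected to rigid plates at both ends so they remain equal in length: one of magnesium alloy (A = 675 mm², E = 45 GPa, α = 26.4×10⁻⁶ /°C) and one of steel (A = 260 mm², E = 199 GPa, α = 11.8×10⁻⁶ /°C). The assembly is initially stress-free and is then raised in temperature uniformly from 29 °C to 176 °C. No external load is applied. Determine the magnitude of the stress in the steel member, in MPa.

σ ≈ 158 MPa (tensile)

Both members must finish at the same length. With the larger α, the magnesium alloy tends to over-expand; the plates restrain it, putting the magnesium alloy in compression and the steel in tension. With no external load the two internal forces are equal and opposite, magnitude P.
Equating the net (thermal + elastic) strains gives |α₁ − α₂|·ΔT = P·[1/(A₁E₁) + 1/(A₂E₂)].
|α₁ − α₂|·ΔT = 14.6×10⁻⁶ × 147 = 0.002146.
1/(A₁E₁) + 1/(A₂E₂) = 1/(675×45×10³) + 1/(260×199×10³) = 5.225×10⁻⁸ N⁻¹.
So P = 0.002146 / 5.225×10⁻⁸ = 41.08 kN.
σ_{steel} = P/A₂ = 41080/260 = 158 MPa, tensile.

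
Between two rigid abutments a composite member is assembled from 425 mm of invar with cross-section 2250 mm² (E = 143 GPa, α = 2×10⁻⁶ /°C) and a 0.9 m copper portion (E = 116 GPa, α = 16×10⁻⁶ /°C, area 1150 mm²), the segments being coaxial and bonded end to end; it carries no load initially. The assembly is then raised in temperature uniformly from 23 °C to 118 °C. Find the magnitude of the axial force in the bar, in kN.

P ≈ 180 kN (compressive)

If the supports were absent, the total length change would be Σ αᵢΔT Lᵢ = 2×10⁻⁶×95×425 + 16×10⁻⁶×95×900 = 1.449 mm.
The rigid supports impose zero overall length change; the single axial force P common to all segments must satisfy P Σ Lᵢ/(AᵢEᵢ) = δ_free.
Σ Lᵢ/(AᵢEᵢ) = 425/(2250×143×10³) + 900/(1150×116×10³) = 8.068×10⁻⁶ mm/N.
P = 1.449 / 8.068×10⁻⁶ = 179600 N = 179.6 kN, compressive.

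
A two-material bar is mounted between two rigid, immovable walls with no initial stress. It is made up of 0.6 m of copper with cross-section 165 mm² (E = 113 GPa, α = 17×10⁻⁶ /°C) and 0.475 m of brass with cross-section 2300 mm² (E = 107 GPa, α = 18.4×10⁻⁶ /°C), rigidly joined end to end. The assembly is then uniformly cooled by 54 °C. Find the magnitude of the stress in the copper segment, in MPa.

σ ≈ 182 MPa (tensile)

If the supports were absent, the total length change would be Σ αᵢΔT Lᵢ = 17×10⁻⁶×54×600 + 18.4×10⁻⁶×54×475 = 1.023 mm.
The walls prevent any net length change, so an axial force P (same in every segment) develops. Compatibility: P · Σ Lᵢ/(AᵢEᵢ) = δ_free.
The series flexibility is Σ Lᵢ/(AᵢEᵢ) = 600/(165×113×10³) + 475/(2300×107×10³) = 3.411×10⁻⁵ mm/N.
So P = 1.023 / 3.411×10⁻⁵ = 29.98 kN, tensile.
σ_{copper} = P / A = 29980 / 165 = 181.7 MPa.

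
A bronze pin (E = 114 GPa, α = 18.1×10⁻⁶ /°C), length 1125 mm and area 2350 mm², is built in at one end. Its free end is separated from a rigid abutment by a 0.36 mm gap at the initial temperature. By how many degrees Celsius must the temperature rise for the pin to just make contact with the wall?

ΔT ≈ 17.7 °C

Contact occurs when the free expansion equals the gap: αΔT L = 0.36 mm.
ΔT = 0.36 / (18.1×10⁻⁶ × 1125) = 17.68 °C.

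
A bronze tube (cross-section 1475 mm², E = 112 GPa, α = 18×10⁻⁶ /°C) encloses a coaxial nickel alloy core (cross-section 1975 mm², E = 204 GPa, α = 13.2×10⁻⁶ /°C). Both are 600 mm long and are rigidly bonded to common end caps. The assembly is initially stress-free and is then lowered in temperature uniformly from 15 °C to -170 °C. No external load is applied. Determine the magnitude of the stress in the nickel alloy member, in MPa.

The bronze has the larger α, so on cooling it would change length more than the nickel alloy if both were free. The rigid plates force a common final length, so the bronze is put into tension and the nickel alloy into compression, with equal and opposite forces P (no external load).
Compatibility of the two members (thermal + elastic change equal): (α₁ − α₂)ΔT = P·[1/(A₁E₁) + 1/(A₂E₂)].
|α₁ − α₂|·ΔT = 4.8×10⁻⁶ × 185 = 0.000888.
1/(A₁E₁) + 1/(A₂E₂) = 1/(1475×112×10³) + 1/(1975×204×10³) = 8.535×10⁻⁹ N⁻¹.
P = 0.000888 / 8.535×10⁻⁹ = 104000 N = 104 kN.
σ_{nickel alloy} = P/A₂ = 104000/1975 = 52.68 MPa, compressive.

σ ≈ 52.7 MPa (compressive)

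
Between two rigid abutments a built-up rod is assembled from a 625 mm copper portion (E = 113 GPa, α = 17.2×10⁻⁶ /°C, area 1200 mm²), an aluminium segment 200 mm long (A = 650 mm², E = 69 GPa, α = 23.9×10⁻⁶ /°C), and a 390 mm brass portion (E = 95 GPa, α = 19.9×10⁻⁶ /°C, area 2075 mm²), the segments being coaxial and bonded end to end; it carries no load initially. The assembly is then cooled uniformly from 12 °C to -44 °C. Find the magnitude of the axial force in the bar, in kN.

If the supports were absent, the total length change would be Σ αᵢΔT Lᵢ = 17.2×10⁻⁶×56×625 + 23.9×10⁻⁶×56×200 + 19.9×10⁻⁶×56×390 = 1.304 mm.
Since the ends are fixed, an axial force P builds up, equal in every segment, with P · Σ Lᵢ/(AᵢEᵢ) = δ_free.
Σ Lᵢ/(AᵢEᵢ) = 625/(1200×113×10³) + 200/(650×69×10³) + 390/(2075×95×10³) = 1.105×10⁻⁵ mm/N.
So P = 1.304 / 1.105×10⁻⁵ = 118.1 kN, tensile.

P ≈ 118 kN (tensile)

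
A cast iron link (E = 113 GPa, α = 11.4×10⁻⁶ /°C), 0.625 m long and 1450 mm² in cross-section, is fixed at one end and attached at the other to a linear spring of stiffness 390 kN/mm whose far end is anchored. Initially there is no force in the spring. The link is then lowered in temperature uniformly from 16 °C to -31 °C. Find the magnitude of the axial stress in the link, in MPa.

If the spring were absent the link would shorten by αΔT L = 11.4×10⁻⁶ × 47 × 625 = 0.3349 mm.
Let P be the tensile force in the spring. The link extends elastically by PL/(AE) and the spring stretches by P/k; together these equal δ_free.
So P = δ_free / [L/(AE) + 1/k] = 0.3349 / [ 625/(1450×113×10³) + 1/(390×10³) ].
P = 0.3349 / 6.379×10⁻⁶ = 52500 N.
σ = P/A = 52500/1450 = 36.21 MPa.

σ ≈ 36.2 MPa (tensile)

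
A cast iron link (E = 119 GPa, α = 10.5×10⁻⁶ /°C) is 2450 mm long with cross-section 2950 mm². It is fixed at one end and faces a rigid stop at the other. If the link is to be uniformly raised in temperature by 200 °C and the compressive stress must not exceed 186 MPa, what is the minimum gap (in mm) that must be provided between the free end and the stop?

g ≈ 1.32 mm

Free expansion if unrestrained: δ_free = αΔT L = 10.5×10⁻⁶ × 200 × 2450 = 5.145 mm.
A stress of 186 MPa corresponds to the wall pushing the link back by σL/E = 186×2450/(119×10³) = 3.829 mm.
The gap must absorb the remainder: g_min = 5.145 − 3.829 = 1.316 mm.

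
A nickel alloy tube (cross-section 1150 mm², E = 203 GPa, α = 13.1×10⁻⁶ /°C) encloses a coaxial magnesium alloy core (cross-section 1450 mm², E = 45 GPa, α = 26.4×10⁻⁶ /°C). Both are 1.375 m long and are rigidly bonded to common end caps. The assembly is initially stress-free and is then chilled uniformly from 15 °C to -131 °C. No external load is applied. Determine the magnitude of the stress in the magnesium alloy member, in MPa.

σ ≈ 68.3 MPa (tensile)

The magnesium alloy has the larger α, so on cooling it would change length more than the nickel alloy if both were free. The rigid plates force a common final length, so the magnesium alloy is put into tension and the nickel alloy into compression, with equal and opposite forces P (no external load).
Compatibility of the two members (thermal + elastic change equal): (α₁ − α₂)ΔT = P·[1/(A₁E₁) + 1/(A₂E₂)].
|α₁ − α₂|·ΔT = 13.3×10⁻⁶ × 146 = 0.001942.
1/(A₁E₁) + 1/(A₂E₂) = 1/(1150×203×10³) + 1/(1450×45×10³) = 1.961×10⁻⁸ N⁻¹.
So P = 0.001942 / 1.961×10⁻⁸ = 99.02 kN.
σ_{magnesium alloy} = P/A₂ = 99020/1450 = 68.29 MPa, tensile.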